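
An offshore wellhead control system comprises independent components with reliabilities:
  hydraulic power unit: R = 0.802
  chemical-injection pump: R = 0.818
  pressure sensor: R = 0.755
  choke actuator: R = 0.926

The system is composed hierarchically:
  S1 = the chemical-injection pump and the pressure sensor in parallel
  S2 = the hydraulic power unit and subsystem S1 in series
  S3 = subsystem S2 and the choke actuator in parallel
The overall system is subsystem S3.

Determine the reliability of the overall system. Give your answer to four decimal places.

0.9827

Parallel (chemical-injection pump and pressure sensor): 1 − (1 − 0.818000)(1 − 0.755000) = 0.955410
Series (hydraulic power unit and [0.955410]): 0.802000 × 0.955410 = 0.766239
Parallel ([0.766239] and choke actuator): 1 − (1 − 0.766239)(1 − 0.926000) = 0.9827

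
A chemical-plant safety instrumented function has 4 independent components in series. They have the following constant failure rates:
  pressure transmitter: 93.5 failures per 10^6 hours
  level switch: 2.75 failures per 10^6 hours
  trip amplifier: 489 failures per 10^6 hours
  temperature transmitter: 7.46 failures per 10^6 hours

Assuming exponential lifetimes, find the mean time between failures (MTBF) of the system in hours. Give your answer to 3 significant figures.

Series of exponential components: λ_sys = Σ λ_i
λ_sys = 0.0000935 + 0.00000275 + 0.000489 + 0.00000746 = 5.9271e-04 /h
MTBF = 1 / λ_sys = 1690 h

1690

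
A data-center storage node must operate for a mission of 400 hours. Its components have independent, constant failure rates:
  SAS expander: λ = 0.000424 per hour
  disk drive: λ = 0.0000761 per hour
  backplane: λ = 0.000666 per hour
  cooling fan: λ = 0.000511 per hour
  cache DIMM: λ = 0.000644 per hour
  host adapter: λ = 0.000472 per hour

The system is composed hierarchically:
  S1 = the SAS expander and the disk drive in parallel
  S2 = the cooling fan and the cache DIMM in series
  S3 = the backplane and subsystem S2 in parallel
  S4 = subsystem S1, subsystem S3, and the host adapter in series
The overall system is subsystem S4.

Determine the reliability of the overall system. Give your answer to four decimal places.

R(SAS expander) = exp(−0.000424 × 400) = 0.844002
R(disk drive) = exp(−0.0000761 × 400) = 0.970019
R(backplane) = exp(−0.000666 × 400) = 0.766133
R(cooling fan) = exp(−0.000511 × 400) = 0.815136
R(cache DIMM) = exp(−0.000644 × 400) = 0.772904
R(host adapter) = exp(−0.000472 × 400) = 0.827952
Parallel (SAS expander and disk drive): 1 − (1 − 0.844002)(1 − 0.970019) = 0.995323
Series (cooling fan and cache DIMM): 0.815136 × 0.772904 = 0.630022
Parallel (backplane and [0.630022]): 1 − (1 − 0.766133)(1 − 0.630022) = 0.913474
Series ([0.995323], [0.913474], and host adapter): 0.995323 × 0.913474 × 0.827952 = 0.7528

0.7528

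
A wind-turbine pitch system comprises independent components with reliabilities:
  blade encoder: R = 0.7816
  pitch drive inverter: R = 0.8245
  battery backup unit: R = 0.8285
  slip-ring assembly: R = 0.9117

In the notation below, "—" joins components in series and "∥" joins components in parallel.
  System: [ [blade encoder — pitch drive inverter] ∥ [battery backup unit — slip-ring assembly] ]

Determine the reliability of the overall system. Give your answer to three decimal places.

0.913

Series (blade encoder and pitch drive inverter): 0.78160 × 0.82450 = 0.64443
Series (battery backup unit and slip-ring assembly): 0.82850 × 0.91170 = 0.75534
Parallel ([0.64443] and [0.75534]): 1 − (1 − 0.64443)(1 − 0.75534) = 0.913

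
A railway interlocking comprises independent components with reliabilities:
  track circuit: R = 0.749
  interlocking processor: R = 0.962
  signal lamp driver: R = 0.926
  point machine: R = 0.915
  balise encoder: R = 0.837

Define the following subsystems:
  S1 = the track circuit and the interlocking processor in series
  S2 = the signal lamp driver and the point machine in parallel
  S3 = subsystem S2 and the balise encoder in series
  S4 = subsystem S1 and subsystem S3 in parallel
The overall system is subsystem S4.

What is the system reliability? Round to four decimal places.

Series (track circuit and interlocking processor): 0.749000 × 0.962000 = 0.720538
Parallel (signal lamp driver and point machine): 1 − (1 − 0.926000)(1 − 0.915000) = 0.993710
Series ([0.993710] and balise encoder): 0.993710 × 0.837000 = 0.831735
Parallel ([0.720538] and [0.831735]): 1 − (1 − 0.720538)(1 − 0.831735) = 0.9530

0.9530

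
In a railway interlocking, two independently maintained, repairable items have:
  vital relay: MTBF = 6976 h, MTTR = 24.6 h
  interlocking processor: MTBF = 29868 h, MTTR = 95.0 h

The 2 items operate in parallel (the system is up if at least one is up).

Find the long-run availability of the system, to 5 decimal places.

A(vital relay) = MTBF/(MTBF+MTTR) = 6976/(6976+24.6) = 0.996486
A(interlocking processor) = MTBF/(MTBF+MTTR) = 29868/(29868+95.0) = 0.996829
Parallel availability: 1 − (1 − 0.996486)(1 − 0.996829) = 0.99999

0.99999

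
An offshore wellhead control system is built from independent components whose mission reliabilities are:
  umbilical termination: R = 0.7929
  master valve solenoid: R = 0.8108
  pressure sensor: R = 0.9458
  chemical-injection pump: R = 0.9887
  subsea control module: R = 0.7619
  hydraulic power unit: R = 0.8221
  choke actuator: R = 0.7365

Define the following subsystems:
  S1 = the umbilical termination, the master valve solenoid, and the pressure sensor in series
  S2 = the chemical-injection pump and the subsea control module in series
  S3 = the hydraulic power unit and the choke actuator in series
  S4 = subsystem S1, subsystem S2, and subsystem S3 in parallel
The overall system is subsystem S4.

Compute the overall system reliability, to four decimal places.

0.9618

Series (umbilical termination, master valve solenoid, and pressure sensor): 0.792900 × 0.810800 × 0.945800 = 0.608039
Series (chemical-injection pump and subsea control module): 0.988700 × 0.761900 = 0.753291
Series (hydraulic power unit and choke actuator): 0.822100 × 0.736500 = 0.605477
Parallel ([0.608039], [0.753291], and [0.605477]): 1 − (1 − 0.608039)(1 − 0.753291)(1 − 0.605477) = 0.9618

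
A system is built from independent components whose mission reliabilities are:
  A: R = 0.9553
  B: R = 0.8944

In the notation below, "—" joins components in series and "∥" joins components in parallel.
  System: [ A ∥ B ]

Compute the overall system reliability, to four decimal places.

Parallel (A and B): 1 − (1 − 0.955300)(1 − 0.894400) = 0.9953

0.9953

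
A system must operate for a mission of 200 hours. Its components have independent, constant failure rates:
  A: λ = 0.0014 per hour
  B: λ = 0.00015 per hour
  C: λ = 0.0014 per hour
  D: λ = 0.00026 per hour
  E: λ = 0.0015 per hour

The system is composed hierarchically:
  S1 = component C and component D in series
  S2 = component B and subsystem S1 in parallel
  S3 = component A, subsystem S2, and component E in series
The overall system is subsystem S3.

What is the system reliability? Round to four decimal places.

R(A) = exp(−0.0014 × 200) = 0.755784
R(B) = exp(−0.00015 × 200) = 0.970446
R(C) = exp(−0.0014 × 200) = 0.755784
R(D) = exp(−0.00026 × 200) = 0.949329
R(E) = exp(−0.0015 × 200) = 0.740818
Series (C and D): 0.755784 × 0.949329 = 0.717488
Parallel (B and [0.717488]): 1 − (1 − 0.970446)(1 − 0.717488) = 0.991651
Series (A, [0.991651], and E): 0.755784 × 0.991651 × 0.740818 = 0.5552

0.5552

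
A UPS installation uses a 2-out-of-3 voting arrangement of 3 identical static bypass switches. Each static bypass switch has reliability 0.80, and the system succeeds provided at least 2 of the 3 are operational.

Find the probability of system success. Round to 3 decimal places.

R = Σ_{i=2}^{3} C(3,i) p^i (1−p)^{3−i} with p = 0.80
C(3,2)·0.80^2·0.20^1 = 0.38400
C(3,3)·0.80^3·0.20^0 = 0.51200
Sum = 0.896

0.896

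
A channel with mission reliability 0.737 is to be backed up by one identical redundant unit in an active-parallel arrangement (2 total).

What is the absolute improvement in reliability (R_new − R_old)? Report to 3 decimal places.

R_before = 0.737
R_after = 1 − (1 − 0.737)^2 = 0.931
ΔR = 0.931 − 0.737 = 0.194

0.194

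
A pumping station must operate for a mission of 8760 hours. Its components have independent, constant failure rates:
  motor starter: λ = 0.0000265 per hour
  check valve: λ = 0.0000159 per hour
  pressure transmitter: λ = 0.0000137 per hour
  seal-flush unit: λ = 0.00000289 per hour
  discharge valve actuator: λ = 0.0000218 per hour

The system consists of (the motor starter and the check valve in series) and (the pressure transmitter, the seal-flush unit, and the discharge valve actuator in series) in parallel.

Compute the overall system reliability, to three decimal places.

0.911

R(motor starter) = exp(−0.0000265 × 8760) = 0.79284
R(check valve) = exp(−0.0000159 × 8760) = 0.86998
R(pressure transmitter) = exp(−0.0000137 × 8760) = 0.88691
R(seal-flush unit) = exp(−0.00000289 × 8760) = 0.97500
R(discharge valve actuator) = exp(−0.0000218 × 8760) = 0.82616
Series (motor starter and check valve): 0.79284 × 0.86998 = 0.68975
Series (pressure transmitter, seal-flush unit, and discharge valve actuator): 0.88691 × 0.97500 × 0.82616 = 0.71441
Parallel ([0.68975] and [0.71441]): 1 − (1 − 0.68975)(1 − 0.71441) = 0.911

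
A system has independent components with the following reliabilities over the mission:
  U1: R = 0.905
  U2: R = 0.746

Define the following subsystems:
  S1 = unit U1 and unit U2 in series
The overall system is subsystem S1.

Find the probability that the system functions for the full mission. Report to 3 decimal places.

Series (U1 and U2): 0.90500 × 0.74600 = 0.675

0.675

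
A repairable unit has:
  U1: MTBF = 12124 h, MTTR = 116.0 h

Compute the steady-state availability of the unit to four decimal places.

0.9905

A(U1) = MTBF/(MTBF+MTTR) = 12124/(12124+116.0) = 0.9905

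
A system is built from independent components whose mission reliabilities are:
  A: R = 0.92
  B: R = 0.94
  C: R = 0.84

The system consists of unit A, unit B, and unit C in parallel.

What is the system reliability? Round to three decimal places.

Parallel (A, B, and C): 1 − (1 − 0.92000)(1 − 0.94000)(1 − 0.84000) = 0.999

0.999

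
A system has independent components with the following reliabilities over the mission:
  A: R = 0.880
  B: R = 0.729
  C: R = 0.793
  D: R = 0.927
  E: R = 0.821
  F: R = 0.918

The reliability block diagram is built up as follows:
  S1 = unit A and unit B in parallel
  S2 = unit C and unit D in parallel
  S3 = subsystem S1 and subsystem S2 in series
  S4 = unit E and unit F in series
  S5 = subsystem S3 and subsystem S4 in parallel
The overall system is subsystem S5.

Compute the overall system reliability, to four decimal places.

Parallel (A and B): 1 − (1 − 0.880000)(1 − 0.729000) = 0.967480
Parallel (C and D): 1 − (1 − 0.793000)(1 − 0.927000) = 0.984889
Series ([0.967480] and [0.984889]): 0.967480 × 0.984889 = 0.952860
Series (E and F): 0.821000 × 0.918000 = 0.753678
Parallel ([0.952860] and [0.753678]): 1 − (1 − 0.952860)(1 − 0.753678) = 0.9884

0.9884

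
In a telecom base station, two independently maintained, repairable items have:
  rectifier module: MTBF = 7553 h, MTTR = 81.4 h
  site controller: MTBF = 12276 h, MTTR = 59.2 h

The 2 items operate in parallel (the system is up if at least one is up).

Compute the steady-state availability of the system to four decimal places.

0.9999

A(rectifier module) = MTBF/(MTBF+MTTR) = 7553/(7553+81.4) = 0.989338
A(site controller) = MTBF/(MTBF+MTTR) = 12276/(12276+59.2) = 0.995201
Parallel availability: 1 − (1 − 0.989338)(1 − 0.995201) = 0.9999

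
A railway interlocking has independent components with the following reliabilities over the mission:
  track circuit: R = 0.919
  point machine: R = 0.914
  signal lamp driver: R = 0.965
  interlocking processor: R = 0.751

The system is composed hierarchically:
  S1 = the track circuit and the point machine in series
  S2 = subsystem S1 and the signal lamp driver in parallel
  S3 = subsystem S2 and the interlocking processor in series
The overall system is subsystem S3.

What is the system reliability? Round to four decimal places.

Series (track circuit and point machine): 0.919000 × 0.914000 = 0.839966
Parallel ([0.839966] and signal lamp driver): 1 − (1 − 0.839966)(1 − 0.965000) = 0.994399
Series ([0.994399] and interlocking processor): 0.994399 × 0.751000 = 0.7468

0.7468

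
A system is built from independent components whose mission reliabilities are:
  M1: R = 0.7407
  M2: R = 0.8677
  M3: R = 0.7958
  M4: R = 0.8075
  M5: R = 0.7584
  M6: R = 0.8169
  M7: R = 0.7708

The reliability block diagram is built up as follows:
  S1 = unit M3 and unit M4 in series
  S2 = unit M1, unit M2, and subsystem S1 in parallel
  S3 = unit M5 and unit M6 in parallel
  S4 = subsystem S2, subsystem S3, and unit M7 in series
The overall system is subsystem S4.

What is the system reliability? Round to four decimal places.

0.7277

Series (M3 and M4): 0.795800 × 0.807500 = 0.642609
Parallel (M1, M2, and [0.642609]): 1 − (1 − 0.740700)(1 − 0.867700)(1 − 0.642609) = 0.987740
Parallel (M5 and M6): 1 − (1 − 0.758400)(1 − 0.816900) = 0.955763
Series ([0.987740], [0.955763], and M7): 0.987740 × 0.955763 × 0.770800 = 0.7277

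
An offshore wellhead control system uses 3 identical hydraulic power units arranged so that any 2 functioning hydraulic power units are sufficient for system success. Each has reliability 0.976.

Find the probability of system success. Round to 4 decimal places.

R = Σ_{i=2}^{3} C(3,i) p^i (1−p)^{3−i} with p = 0.976
C(3,2)·0.976^2·0.024^1 = 0.068585
C(3,3)·0.976^3·0.024^0 = 0.929714
Sum = 0.9983

0.9983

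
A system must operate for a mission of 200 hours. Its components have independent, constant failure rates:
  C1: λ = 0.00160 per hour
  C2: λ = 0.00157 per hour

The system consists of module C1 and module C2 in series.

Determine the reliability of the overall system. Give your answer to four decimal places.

R(C1) = exp(−0.00160 × 200) = 0.726149
R(C2) = exp(−0.00157 × 200) = 0.730519
Series (C1 and C2): 0.726149 × 0.730519 = 0.5305

0.5305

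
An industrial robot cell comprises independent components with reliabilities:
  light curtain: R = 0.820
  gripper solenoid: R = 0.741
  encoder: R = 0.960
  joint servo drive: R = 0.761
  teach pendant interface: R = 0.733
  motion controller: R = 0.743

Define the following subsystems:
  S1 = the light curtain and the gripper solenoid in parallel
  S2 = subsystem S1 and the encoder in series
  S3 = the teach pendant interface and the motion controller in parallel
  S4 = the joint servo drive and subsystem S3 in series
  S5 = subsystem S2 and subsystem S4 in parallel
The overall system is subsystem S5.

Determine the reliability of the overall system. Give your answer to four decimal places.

0.9753

Parallel (light curtain and gripper solenoid): 1 − (1 − 0.820000)(1 − 0.741000) = 0.953380
Series ([0.953380] and encoder): 0.953380 × 0.960000 = 0.915245
Parallel (teach pendant interface and motion controller): 1 − (1 − 0.733000)(1 − 0.743000) = 0.931381
Series (joint servo drive and [0.931381]): 0.761000 × 0.931381 = 0.708781
Parallel ([0.915245] and [0.708781]): 1 − (1 − 0.915245)(1 − 0.708781) = 0.9753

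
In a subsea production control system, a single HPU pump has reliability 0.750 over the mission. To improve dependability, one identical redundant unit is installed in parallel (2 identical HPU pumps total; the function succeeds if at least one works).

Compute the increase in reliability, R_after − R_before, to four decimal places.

R_before = 0.750
R_after = 1 − (1 − 0.750)^2 = 0.9375
ΔR = 0.9375 − 0.750 = 0.1875

0.1875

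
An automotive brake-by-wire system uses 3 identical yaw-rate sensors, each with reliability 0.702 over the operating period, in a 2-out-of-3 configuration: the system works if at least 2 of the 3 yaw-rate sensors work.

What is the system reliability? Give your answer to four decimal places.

R = Σ_{i=2}^{3} C(3,i) p^i (1−p)^{3−i} with p = 0.702
C(3,2)·0.702^2·0.298^1 = 0.440567
C(3,3)·0.702^3·0.298^0 = 0.345948
Sum = 0.7865

0.7865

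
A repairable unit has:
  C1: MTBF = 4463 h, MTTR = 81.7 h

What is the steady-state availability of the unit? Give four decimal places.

0.9820

A(C1) = MTBF/(MTBF+MTTR) = 4463/(4463+81.7) = 0.9820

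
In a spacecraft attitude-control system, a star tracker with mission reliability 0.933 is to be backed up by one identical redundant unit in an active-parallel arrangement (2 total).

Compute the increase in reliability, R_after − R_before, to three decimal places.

0.063

R_before = 0.933
R_after = 1 − (1 − 0.933)^2 = 0.996
ΔR = 0.996 − 0.933 = 0.063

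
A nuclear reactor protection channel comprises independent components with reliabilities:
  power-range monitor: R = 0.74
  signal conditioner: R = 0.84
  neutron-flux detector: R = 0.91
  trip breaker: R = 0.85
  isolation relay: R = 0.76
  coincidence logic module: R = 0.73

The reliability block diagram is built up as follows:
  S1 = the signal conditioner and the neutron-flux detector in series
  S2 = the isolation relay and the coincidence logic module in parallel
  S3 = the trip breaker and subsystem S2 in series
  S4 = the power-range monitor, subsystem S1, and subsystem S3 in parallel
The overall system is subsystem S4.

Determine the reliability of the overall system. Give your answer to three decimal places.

0.987

Series (signal conditioner and neutron-flux detector): 0.84000 × 0.91000 = 0.76440
Parallel (isolation relay and coincidence logic module): 1 − (1 − 0.76000)(1 − 0.73000) = 0.93520
Series (trip breaker and [0.93520]): 0.85000 × 0.93520 = 0.79492
Parallel (power-range monitor, [0.76440], and [0.79492]): 1 − (1 − 0.74000)(1 − 0.76440)(1 − 0.79492) = 0.987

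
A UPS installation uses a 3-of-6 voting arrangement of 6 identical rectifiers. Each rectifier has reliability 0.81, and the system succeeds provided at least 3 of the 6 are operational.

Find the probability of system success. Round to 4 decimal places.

R = Σ_{i=3}^{6} C(6,i) p^i (1−p)^{6−i} with p = 0.81
C(6,3)·0.81^3·0.19^3 = 0.072903
C(6,4)·0.81^4·0.19^2 = 0.233098
C(6,5)·0.81^5·0.19^1 = 0.397493
C(6,6)·0.81^6·0.19^0 = 0.282430
Sum = 0.9859

0.9859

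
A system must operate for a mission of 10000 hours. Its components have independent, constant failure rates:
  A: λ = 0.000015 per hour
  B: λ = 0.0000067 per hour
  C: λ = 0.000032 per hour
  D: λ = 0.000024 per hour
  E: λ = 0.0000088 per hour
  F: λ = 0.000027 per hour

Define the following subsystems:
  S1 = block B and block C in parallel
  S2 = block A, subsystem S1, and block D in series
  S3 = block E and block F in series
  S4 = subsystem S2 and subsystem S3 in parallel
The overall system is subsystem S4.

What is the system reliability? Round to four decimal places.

0.8992

R(A) = exp(−0.000015 × 10000) = 0.860708
R(B) = exp(−0.0000067 × 10000) = 0.935195
R(C) = exp(−0.000032 × 10000) = 0.726149
R(D) = exp(−0.000024 × 10000) = 0.786628
R(E) = exp(−0.0000088 × 10000) = 0.915761
R(F) = exp(−0.000027 × 10000) = 0.763379
Parallel (B and C): 1 − (1 − 0.935195)(1 − 0.726149) = 0.982253
Series (A, [0.982253], and D): 0.860708 × 0.982253 × 0.786628 = 0.665041
Series (E and F): 0.915761 × 0.763379 = 0.699073
Parallel ([0.665041] and [0.699073]): 1 − (1 − 0.665041)(1 − 0.699073) = 0.8992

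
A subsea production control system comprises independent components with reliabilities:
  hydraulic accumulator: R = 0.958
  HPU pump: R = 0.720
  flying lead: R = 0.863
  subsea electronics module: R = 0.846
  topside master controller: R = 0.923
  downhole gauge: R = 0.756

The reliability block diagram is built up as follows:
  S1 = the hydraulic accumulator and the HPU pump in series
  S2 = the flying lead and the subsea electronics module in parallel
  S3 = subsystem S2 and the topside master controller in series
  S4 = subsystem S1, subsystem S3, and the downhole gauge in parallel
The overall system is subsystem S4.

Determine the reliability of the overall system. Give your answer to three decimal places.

0.993

Series (hydraulic accumulator and HPU pump): 0.95800 × 0.72000 = 0.68976
Parallel (flying lead and subsea electronics module): 1 − (1 − 0.86300)(1 − 0.84600) = 0.97890
Series ([0.97890] and topside master controller): 0.97890 × 0.92300 = 0.90352
Parallel ([0.68976], [0.90352], and downhole gauge): 1 − (1 − 0.68976)(1 − 0.90352)(1 − 0.75600) = 0.993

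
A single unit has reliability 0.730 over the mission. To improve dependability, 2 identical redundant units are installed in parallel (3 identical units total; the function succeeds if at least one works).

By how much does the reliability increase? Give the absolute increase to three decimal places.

0.250

R_before = 0.730
R_after = 1 − (1 − 0.730)^3 = 0.980
ΔR = 0.980 − 0.730 = 0.250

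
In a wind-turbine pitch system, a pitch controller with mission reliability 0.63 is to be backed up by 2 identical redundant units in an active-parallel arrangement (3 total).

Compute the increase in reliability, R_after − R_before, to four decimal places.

R_before = 0.63
R_after = 1 − (1 − 0.63)^3 = 0.9493
ΔR = 0.9493 − 0.63 = 0.3193

0.3193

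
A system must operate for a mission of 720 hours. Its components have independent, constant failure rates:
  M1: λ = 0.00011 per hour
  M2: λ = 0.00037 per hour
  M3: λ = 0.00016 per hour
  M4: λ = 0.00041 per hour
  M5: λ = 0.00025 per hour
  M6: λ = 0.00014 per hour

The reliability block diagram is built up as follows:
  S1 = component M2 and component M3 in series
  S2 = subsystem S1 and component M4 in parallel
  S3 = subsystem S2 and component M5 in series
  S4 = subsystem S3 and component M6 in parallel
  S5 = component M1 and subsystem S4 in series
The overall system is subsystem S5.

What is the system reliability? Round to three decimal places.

R(M1) = exp(−0.00011 × 720) = 0.92386
R(M2) = exp(−0.00037 × 720) = 0.76613
R(M3) = exp(−0.00016 × 720) = 0.89119
R(M4) = exp(−0.00041 × 720) = 0.74438
R(M5) = exp(−0.00025 × 720) = 0.83527
R(M6) = exp(−0.00014 × 720) = 0.90411
Series (M2 and M3): 0.76613 × 0.89119 = 0.68277
Parallel ([0.68277] and M4): 1 − (1 − 0.68277)(1 − 0.74438) = 0.91891
Series ([0.91891] and M5): 0.91891 × 0.83527 = 0.76754
Parallel ([0.76754] and M6): 1 − (1 − 0.76754)(1 − 0.90411) = 0.97771
Series (M1 and [0.97771]): 0.92386 × 0.97771 = 0.903

0.903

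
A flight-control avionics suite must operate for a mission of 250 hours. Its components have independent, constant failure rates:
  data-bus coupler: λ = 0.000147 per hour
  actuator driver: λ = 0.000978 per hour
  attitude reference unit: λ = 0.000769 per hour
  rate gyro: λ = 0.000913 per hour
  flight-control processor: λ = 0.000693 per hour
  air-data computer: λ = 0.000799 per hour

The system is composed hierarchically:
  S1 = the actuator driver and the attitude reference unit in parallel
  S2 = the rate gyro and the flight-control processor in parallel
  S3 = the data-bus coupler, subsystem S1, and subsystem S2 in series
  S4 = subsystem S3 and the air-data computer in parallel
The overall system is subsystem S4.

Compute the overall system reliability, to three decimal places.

0.981

R(data-bus coupler) = exp(−0.000147 × 250) = 0.96392
R(actuator driver) = exp(−0.000978 × 250) = 0.78310
R(attitude reference unit) = exp(−0.000769 × 250) = 0.82510
R(rate gyro) = exp(−0.000913 × 250) = 0.79593
R(flight-control processor) = exp(−0.000693 × 250) = 0.84093
R(air-data computer) = exp(−0.000799 × 250) = 0.81894
Parallel (actuator driver and attitude reference unit): 1 − (1 − 0.78310)(1 − 0.82510) = 0.96206
Parallel (rate gyro and flight-control processor): 1 − (1 − 0.79593)(1 − 0.84093) = 0.96754
Series (data-bus coupler, [0.96206], and [0.96754]): 0.96392 × 0.96206 × 0.96754 = 0.89725
Parallel ([0.89725] and air-data computer): 1 − (1 − 0.89725)(1 − 0.81894) = 0.981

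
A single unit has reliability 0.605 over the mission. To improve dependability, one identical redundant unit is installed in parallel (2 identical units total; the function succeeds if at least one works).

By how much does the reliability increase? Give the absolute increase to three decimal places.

R_before = 0.605
R_after = 1 − (1 − 0.605)^2 = 0.844
ΔR = 0.844 − 0.605 = 0.239

0.239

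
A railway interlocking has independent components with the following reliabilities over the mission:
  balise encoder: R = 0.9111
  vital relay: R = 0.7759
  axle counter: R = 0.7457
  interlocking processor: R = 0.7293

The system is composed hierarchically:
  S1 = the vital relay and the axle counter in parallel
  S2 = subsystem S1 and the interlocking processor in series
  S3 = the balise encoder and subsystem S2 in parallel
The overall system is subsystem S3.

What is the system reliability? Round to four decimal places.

Parallel (vital relay and axle counter): 1 − (1 − 0.775900)(1 − 0.745700) = 0.943011
Series ([0.943011] and interlocking processor): 0.943011 × 0.729300 = 0.687738
Parallel (balise encoder and [0.687738]): 1 − (1 − 0.911100)(1 − 0.687738) = 0.9722

0.9722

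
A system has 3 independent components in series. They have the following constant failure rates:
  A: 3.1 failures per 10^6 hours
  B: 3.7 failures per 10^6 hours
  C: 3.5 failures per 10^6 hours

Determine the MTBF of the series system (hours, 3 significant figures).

Series of exponential components: λ_sys = Σ λ_i
λ_sys = 0.0000031 + 0.0000037 + 0.0000035 = 1.0300e-05 /h
MTBF = 1 / λ_sys = 97100 h

97100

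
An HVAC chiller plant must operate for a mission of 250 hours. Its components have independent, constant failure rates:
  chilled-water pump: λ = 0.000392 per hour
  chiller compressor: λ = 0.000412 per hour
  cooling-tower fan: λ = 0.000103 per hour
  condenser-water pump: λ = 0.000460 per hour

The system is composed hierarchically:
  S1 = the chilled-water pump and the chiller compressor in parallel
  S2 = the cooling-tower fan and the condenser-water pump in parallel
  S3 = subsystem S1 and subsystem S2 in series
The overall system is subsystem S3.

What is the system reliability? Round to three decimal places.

0.988

R(chilled-water pump) = exp(−0.000392 × 250) = 0.90665
R(chiller compressor) = exp(−0.000412 × 250) = 0.90213
R(cooling-tower fan) = exp(−0.000103 × 250) = 0.97458
R(condenser-water pump) = exp(−0.000460 × 250) = 0.89137
Parallel (chilled-water pump and chiller compressor): 1 − (1 − 0.90665)(1 − 0.90213) = 0.99086
Parallel (cooling-tower fan and condenser-water pump): 1 − (1 − 0.97458)(1 − 0.89137) = 0.99724
Series ([0.99086] and [0.99724]): 0.99086 × 0.99724 = 0.988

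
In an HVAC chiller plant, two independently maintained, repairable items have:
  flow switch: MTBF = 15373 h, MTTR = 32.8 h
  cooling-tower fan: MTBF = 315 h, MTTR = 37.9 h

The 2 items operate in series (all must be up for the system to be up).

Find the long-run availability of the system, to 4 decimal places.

A(flow switch) = MTBF/(MTBF+MTTR) = 15373/(15373+32.8) = 0.997871
A(cooling-tower fan) = MTBF/(MTBF+MTTR) = 315/(315+37.9) = 0.892604
Series availability: 0.997871 × 0.892604 = 0.8907

0.8907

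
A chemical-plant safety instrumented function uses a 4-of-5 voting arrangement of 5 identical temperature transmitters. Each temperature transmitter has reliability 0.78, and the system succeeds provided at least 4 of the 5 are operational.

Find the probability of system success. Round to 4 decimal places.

0.6959

R = Σ_{i=4}^{5} C(5,i) p^i (1−p)^{5−i} with p = 0.78
C(5,4)·0.78^4·0.22^1 = 0.407166
C(5,5)·0.78^5·0.22^0 = 0.288717
Sum = 0.6959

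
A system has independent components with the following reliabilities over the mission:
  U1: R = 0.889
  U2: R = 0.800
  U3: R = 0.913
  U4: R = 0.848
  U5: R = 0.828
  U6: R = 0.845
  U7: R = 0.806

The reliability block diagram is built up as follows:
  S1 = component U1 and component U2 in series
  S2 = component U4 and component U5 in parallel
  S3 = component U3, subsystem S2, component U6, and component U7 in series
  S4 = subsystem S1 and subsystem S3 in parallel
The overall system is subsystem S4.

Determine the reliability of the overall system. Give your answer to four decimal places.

0.8861

Series (U1 and U2): 0.889000 × 0.800000 = 0.711200
Parallel (U4 and U5): 1 − (1 − 0.848000)(1 − 0.828000) = 0.973856
Series (U3, [0.973856], U6, and U7): 0.913000 × 0.973856 × 0.845000 × 0.806000 = 0.605560
Parallel ([0.711200] and [0.605560]): 1 − (1 − 0.711200)(1 − 0.605560) = 0.8861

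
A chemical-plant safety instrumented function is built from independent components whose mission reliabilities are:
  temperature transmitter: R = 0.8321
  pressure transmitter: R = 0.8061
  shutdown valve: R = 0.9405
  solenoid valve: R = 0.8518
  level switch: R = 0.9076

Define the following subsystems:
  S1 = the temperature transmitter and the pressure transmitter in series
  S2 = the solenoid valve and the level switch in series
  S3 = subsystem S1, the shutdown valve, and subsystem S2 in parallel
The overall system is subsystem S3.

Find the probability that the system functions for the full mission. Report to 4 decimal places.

Series (temperature transmitter and pressure transmitter): 0.832100 × 0.806100 = 0.670756
Series (solenoid valve and level switch): 0.851800 × 0.907600 = 0.773094
Parallel ([0.670756], shutdown valve, and [0.773094]): 1 − (1 − 0.670756)(1 − 0.940500)(1 − 0.773094) = 0.9956

0.9956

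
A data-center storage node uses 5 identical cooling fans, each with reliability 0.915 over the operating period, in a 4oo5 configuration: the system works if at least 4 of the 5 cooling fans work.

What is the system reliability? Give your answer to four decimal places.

0.9393

R = Σ_{i=4}^{5} C(5,i) p^i (1−p)^{5−i} with p = 0.915
C(5,4)·0.915^4·0.085^1 = 0.297902
C(5,5)·0.915^5·0.085^0 = 0.641365
Sum = 0.9393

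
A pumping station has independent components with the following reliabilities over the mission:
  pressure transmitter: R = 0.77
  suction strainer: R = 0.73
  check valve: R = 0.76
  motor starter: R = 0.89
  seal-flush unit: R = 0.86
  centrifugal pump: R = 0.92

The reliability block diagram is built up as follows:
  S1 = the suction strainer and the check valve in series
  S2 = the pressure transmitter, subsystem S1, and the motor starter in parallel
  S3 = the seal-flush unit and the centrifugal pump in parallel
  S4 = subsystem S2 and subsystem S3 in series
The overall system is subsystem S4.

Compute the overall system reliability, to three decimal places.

Series (suction strainer and check valve): 0.73000 × 0.76000 = 0.55480
Parallel (pressure transmitter, [0.55480], and motor starter): 1 − (1 − 0.77000)(1 − 0.55480)(1 − 0.89000) = 0.98874
Parallel (seal-flush unit and centrifugal pump): 1 − (1 − 0.86000)(1 − 0.92000) = 0.98880
Series ([0.98874] and [0.98880]): 0.98874 × 0.98880 = 0.978

0.978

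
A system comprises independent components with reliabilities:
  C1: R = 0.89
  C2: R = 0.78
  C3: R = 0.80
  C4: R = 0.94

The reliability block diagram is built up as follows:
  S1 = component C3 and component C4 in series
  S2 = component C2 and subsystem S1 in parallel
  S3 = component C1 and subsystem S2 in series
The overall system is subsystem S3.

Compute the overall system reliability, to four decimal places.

Series (C3 and C4): 0.800000 × 0.940000 = 0.752000
Parallel (C2 and [0.752000]): 1 − (1 − 0.780000)(1 − 0.752000) = 0.945440
Series (C1 and [0.945440]): 0.890000 × 0.945440 = 0.8414

0.8414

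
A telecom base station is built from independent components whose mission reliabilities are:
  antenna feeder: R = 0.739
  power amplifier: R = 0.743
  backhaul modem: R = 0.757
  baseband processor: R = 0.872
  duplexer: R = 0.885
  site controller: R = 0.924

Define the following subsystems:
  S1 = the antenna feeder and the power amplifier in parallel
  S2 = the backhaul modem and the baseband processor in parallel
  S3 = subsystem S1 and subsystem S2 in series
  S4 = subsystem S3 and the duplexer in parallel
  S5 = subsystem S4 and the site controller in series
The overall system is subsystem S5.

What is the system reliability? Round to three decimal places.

Parallel (antenna feeder and power amplifier): 1 − (1 − 0.73900)(1 − 0.74300) = 0.93292
Parallel (backhaul modem and baseband processor): 1 − (1 − 0.75700)(1 − 0.87200) = 0.96890
Series ([0.93292] and [0.96890]): 0.93292 × 0.96890 = 0.90391
Parallel ([0.90391] and duplexer): 1 − (1 − 0.90391)(1 − 0.88500) = 0.98895
Series ([0.98895] and site controller): 0.98895 × 0.92400 = 0.914

0.914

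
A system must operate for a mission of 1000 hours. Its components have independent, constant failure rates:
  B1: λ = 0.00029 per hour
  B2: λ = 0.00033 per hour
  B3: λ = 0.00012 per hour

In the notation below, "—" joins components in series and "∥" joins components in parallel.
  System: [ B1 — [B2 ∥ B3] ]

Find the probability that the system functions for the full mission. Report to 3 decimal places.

0.724

R(B1) = exp(−0.00029 × 1000) = 0.74826
R(B2) = exp(−0.00033 × 1000) = 0.71892
R(B3) = exp(−0.00012 × 1000) = 0.88692
Parallel (B2 and B3): 1 − (1 − 0.71892)(1 − 0.88692) = 0.96822
Series (B1 and [0.96822]): 0.74826 × 0.96822 = 0.724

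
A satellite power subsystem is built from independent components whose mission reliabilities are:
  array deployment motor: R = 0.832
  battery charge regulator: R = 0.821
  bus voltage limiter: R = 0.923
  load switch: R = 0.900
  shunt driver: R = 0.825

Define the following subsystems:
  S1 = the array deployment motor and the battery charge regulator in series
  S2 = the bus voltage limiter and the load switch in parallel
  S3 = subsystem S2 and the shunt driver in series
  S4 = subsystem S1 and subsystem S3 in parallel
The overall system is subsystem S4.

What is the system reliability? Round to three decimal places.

0.943

Series (array deployment motor and battery charge regulator): 0.83200 × 0.82100 = 0.68307
Parallel (bus voltage limiter and load switch): 1 − (1 − 0.92300)(1 − 0.90000) = 0.99230
Series ([0.99230] and shunt driver): 0.99230 × 0.82500 = 0.81865
Parallel ([0.68307] and [0.81865]): 1 − (1 − 0.68307)(1 − 0.81865) = 0.943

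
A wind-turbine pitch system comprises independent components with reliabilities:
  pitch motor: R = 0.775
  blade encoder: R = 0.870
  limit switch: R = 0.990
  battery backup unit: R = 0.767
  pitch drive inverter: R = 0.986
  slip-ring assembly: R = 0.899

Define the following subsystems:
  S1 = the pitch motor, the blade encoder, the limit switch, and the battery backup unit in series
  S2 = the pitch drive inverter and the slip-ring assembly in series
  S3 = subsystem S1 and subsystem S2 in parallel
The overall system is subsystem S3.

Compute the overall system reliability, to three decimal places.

Series (pitch motor, blade encoder, limit switch, and battery backup unit): 0.77500 × 0.87000 × 0.99000 × 0.76700 = 0.51198
Series (pitch drive inverter and slip-ring assembly): 0.98600 × 0.89900 = 0.88641
Parallel ([0.51198] and [0.88641]): 1 − (1 − 0.51198)(1 − 0.88641) = 0.945

0.945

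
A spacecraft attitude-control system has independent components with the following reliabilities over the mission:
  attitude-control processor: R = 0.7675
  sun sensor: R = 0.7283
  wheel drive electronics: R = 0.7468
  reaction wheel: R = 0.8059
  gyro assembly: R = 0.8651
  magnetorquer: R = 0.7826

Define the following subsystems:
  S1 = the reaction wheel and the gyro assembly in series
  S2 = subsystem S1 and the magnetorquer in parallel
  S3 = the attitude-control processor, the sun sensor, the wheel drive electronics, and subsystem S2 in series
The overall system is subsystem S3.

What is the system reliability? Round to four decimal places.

0.3900

Series (reaction wheel and gyro assembly): 0.805900 × 0.865100 = 0.697184
Parallel ([0.697184] and magnetorquer): 1 − (1 − 0.697184)(1 − 0.782600) = 0.934168
Series (attitude-control processor, sun sensor, wheel drive electronics, and [0.934168]): 0.767500 × 0.728300 × 0.746800 × 0.934168 = 0.3900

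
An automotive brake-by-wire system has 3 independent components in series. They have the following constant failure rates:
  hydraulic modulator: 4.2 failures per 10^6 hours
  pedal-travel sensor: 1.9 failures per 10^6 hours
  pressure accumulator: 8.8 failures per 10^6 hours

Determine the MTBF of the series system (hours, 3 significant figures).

67100

Series of exponential components: λ_sys = Σ λ_i
λ_sys = 0.0000042 + 0.0000019 + 0.0000088 = 1.4900e-05 /h
MTBF = 1 / λ_sys = 67100 h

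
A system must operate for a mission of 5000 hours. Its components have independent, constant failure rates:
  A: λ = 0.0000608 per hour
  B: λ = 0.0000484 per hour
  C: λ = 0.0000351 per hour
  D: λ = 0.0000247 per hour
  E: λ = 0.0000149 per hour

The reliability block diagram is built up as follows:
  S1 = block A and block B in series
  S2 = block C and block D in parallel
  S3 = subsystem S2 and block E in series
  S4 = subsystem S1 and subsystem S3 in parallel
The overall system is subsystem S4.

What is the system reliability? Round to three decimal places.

0.962

R(A) = exp(−0.0000608 × 5000) = 0.73786
R(B) = exp(−0.0000484 × 5000) = 0.78506
R(C) = exp(−0.0000351 × 5000) = 0.83904
R(D) = exp(−0.0000247 × 5000) = 0.88382
R(E) = exp(−0.0000149 × 5000) = 0.92821
Series (A and B): 0.73786 × 0.78506 = 0.57926
Parallel (C and D): 1 − (1 − 0.83904)(1 − 0.88382) = 0.98130
Series ([0.98130] and E): 0.98130 × 0.92821 = 0.91085
Parallel ([0.57926] and [0.91085]): 1 − (1 − 0.57926)(1 − 0.91085) = 0.962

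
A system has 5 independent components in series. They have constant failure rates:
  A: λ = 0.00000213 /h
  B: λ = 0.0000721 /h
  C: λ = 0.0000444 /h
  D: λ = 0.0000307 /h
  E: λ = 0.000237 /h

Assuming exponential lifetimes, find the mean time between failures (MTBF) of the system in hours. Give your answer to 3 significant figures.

2590

Series of exponential components: λ_sys = Σ λ_i
λ_sys = 0.00000213 + 0.0000721 + 0.0000444 + 0.0000307 + 0.000237 = 3.8633e-04 /h
MTBF = 1 / λ_sys = 2590 h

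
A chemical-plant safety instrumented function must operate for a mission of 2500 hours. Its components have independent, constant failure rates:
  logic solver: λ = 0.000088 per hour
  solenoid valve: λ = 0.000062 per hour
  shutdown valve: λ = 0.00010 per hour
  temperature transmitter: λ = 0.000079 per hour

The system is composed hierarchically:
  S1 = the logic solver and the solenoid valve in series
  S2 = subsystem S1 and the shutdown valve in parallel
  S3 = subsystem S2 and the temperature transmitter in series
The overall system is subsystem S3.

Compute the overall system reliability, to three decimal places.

R(logic solver) = exp(−0.000088 × 2500) = 0.80252
R(solenoid valve) = exp(−0.000062 × 2500) = 0.85642
R(shutdown valve) = exp(−0.00010 × 2500) = 0.77880
R(temperature transmitter) = exp(−0.000079 × 2500) = 0.82078
Series (logic solver and solenoid valve): 0.80252 × 0.85642 = 0.68729
Parallel ([0.68729] and shutdown valve): 1 − (1 − 0.68729)(1 − 0.77880) = 0.93083
Series ([0.93083] and temperature transmitter): 0.93083 × 0.82078 = 0.764

0.764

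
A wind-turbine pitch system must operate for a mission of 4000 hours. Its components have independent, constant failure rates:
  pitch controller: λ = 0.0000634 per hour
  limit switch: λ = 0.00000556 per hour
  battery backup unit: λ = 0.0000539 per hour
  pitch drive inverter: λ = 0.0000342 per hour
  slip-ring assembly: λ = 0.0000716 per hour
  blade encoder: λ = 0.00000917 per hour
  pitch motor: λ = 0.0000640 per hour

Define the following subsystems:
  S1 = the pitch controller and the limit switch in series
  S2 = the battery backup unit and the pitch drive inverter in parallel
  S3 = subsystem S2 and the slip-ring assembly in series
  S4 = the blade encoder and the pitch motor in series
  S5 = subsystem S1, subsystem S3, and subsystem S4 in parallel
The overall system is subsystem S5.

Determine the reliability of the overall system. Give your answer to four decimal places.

0.9836

R(pitch controller) = exp(−0.0000634 × 4000) = 0.776002
R(limit switch) = exp(−0.00000556 × 4000) = 0.978005
R(battery backup unit) = exp(−0.0000539 × 4000) = 0.806058
R(pitch drive inverter) = exp(−0.0000342 × 4000) = 0.872145
R(slip-ring assembly) = exp(−0.0000716 × 4000) = 0.750962
R(blade encoder) = exp(−0.00000917 × 4000) = 0.963985
R(pitch motor) = exp(−0.0000640 × 4000) = 0.774142
Series (pitch controller and limit switch): 0.776002 × 0.978005 = 0.758934
Parallel (battery backup unit and pitch drive inverter): 1 − (1 − 0.806058)(1 − 0.872145) = 0.975204
Series ([0.975204] and slip-ring assembly): 0.975204 × 0.750962 = 0.732341
Series (blade encoder and pitch motor): 0.963985 × 0.774142 = 0.746261
Parallel ([0.758934], [0.732341], and [0.746261]): 1 − (1 − 0.758934)(1 − 0.732341)(1 − 0.746261) = 0.9836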